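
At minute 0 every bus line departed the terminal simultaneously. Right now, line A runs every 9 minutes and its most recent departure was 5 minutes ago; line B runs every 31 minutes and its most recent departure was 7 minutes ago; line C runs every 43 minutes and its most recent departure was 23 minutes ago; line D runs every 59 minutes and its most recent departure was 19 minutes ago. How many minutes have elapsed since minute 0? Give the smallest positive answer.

84389

The moduli are pairwise coprime; N = 9·31·43·59 = 707823.
N/9 = 78647; 78647 ≡ 5 (mod 9); 5·2 ≡ 1, so inverse 2.
N/31 = 22833; 22833 ≡ 17 (mod 31); 17·11 ≡ 1, so inverse 11.
N/43 = 16461; 16461 ≡ 35 (mod 43); 35·16 ≡ 1, so inverse 16.
N/59 = 11997; 11997 ≡ 20 (mod 59); 20·3 ≡ 1, so inverse 3.
t ≡ 5·78647·2 + 7·22833·11 + 23·16461·16 + 19·11997·3 = 9286088.
9286088 mod 707823 = 84389.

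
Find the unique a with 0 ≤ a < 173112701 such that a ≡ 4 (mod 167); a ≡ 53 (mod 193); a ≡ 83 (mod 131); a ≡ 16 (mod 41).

From a ≡ 4 (mod 167) write a = 4 + 167t. Substituting into a ≡ 53 (mod 193) gives 167t ≡ 49 (mod 193), and since 167⁻¹ ≡ 141 (mod 193), t ≡ 154. Hence a ≡ 4 + 167·154 = 25722 (mod 32231).
From a ≡ 25722 (mod 32231) write a = 25722 + 32231t. Substituting into a ≡ 83 (mod 131) gives 32231t ≡ 37 (mod 131), and since 5⁻¹ ≡ 105 (mod 131), t ≡ 86. Hence a ≡ 25722 + 32231·86 = 2797588 (mod 4222261).
From a ≡ 2797588 (mod 4222261) write a = 2797588 + 4222261t. Substituting into a ≡ 16 (mod 41) gives 4222261t ≡ 22 (mod 41), and since 40⁻¹ ≡ 40 (mod 41), t ≡ 19. Hence a ≡ 2797588 + 4222261·19 = 83020547 (mod 173112701).

83020547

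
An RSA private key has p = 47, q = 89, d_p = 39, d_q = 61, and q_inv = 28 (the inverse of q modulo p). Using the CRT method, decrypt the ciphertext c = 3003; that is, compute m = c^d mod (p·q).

1427

m₁ = c^(d_p) mod p: c ≡ 42 (mod 47), and 42^39 mod 47 = 17.
m₂ = c^(d_q) mod q: c ≡ 66 (mod 89), and 66^61 mod 89 = 3.
h = q_inv·(m₁ − m₂) mod p = 28·(17 − 3) mod 47 = 16.
m = m₂ + h·q = 3 + 16·89 = 1427.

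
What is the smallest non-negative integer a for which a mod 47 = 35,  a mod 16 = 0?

176

From a ≡ 35 (mod 47) write a = 35 + 47t. Substituting into a ≡ 0 (mod 16) gives 47t ≡ 13 (mod 16), and since 15⁻¹ ≡ 15 (mod 16), t ≡ 3. Hence a ≡ 35 + 47·3 = 176 (mod 752).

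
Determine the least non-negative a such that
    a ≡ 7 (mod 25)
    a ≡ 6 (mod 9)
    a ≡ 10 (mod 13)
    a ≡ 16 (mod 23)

From a ≡ 7 (mod 25) write a = 7 + 25t. Substituting into a ≡ 6 (mod 9) gives 25t ≡ 8 (mod 9), and since 7⁻¹ ≡ 4 (mod 9), t ≡ 5. Hence a ≡ 7 + 25·5 = 132 (mod 225).
From a ≡ 132 (mod 225) write a = 132 + 225t. Substituting into a ≡ 10 (mod 13) gives 225t ≡ 8 (mod 13), and since 4⁻¹ ≡ 10 (mod 13), t ≡ 2. Hence a ≡ 132 + 225·2 = 582 (mod 2925).
From a ≡ 582 (mod 2925) write a = 582 + 2925t. Substituting into a ≡ 16 (mod 23) gives 2925t ≡ 9 (mod 23), and since 4⁻¹ ≡ 6 (mod 23), t ≡ 8. Hence a ≡ 582 + 2925·8 = 23982 (mod 67275).

23982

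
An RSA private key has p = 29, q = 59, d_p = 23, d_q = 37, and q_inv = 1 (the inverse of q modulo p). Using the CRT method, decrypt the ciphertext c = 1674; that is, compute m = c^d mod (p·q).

1030

m₁ = c^(d_p) mod p: c ≡ 21 (mod 29), and 21^23 mod 29 = 15.
m₂ = c^(d_q) mod q: c ≡ 22 (mod 59), and 22^37 mod 59 = 27.
h = q_inv·(m₁ − m₂) mod p = 1·(15 − 27) mod 29 = 17.
m = m₂ + h·q = 27 + 17·59 = 1030.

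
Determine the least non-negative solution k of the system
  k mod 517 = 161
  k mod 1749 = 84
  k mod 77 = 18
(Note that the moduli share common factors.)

Combine the congruences pairwise.
gcd(517, 1749) = 11 and 11 | (84 − 161), so the pair is consistent; merging gives k ≡ 5331 (mod 82203), where 82203 = lcm(517, 1749).
gcd(82203, 77) = 11 and 11 | (18 − 5331), so the pair is consistent; merging gives k ≡ 5331 (mod 575421), where 575421 = lcm(82203, 77).
The solution is unique modulo lcm(517, 1749, 77) = 575421.

5331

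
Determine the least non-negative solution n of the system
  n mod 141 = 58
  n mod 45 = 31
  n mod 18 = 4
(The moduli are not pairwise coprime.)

Combine the congruences pairwise.
gcd(141, 45) = 3 and 3 | (31 − 58), so the pair is consistent; merging gives n ≡ 481 (mod 2115), where 2115 = lcm(141, 45).
gcd(2115, 18) = 9 and 9 | (4 − 481), so the pair is consistent; merging gives n ≡ 2596 (mod 4230), where 4230 = lcm(2115, 18).
The solution is unique modulo lcm(141, 45, 18) = 4230.

2596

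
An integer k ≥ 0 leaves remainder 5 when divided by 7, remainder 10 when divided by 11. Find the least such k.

From k ≡ 5 (mod 7) write k = 5 + 7t. Substituting into k ≡ 10 (mod 11) gives 7t ≡ 5 (mod 11), and since 7⁻¹ ≡ 8 (mod 11), t ≡ 7. Hence k ≡ 5 + 7·7 = 54 (mod 77).

54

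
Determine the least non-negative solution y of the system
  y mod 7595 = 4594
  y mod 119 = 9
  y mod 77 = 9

gcd(7595, 119) = 7 and 7 | (9 − 4594), so the pair is consistent; merging gives y ≡ 27379 (mod 129115), where 129115 = lcm(7595, 119).
gcd(129115, 77) = 7 and 7 | (9 − 27379), so the pair is consistent; merging gives y ≡ 1060299 (mod 1420265), where 1420265 = lcm(129115, 77).
The solution is unique modulo lcm(7595, 119, 77) = 1420265.

1060299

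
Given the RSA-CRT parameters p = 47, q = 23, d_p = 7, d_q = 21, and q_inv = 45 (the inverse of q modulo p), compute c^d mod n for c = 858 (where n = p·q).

m₁ = c^(d_p) mod p: c ≡ 12 (mod 47), and 12^7 mod 47 = 42.
m₂ = c^(d_q) mod q: c ≡ 7 (mod 23), and 7^21 mod 23 = 10.
h = q_inv·(m₁ − m₂) mod p = 45·(42 − 10) mod 47 = 30.
m = m₂ + h·q = 10 + 30·23 = 700.

700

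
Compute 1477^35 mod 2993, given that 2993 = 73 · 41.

Mod 73: 1477 ≡ 17; 17^35 ≡ 30 (mod 73).
Mod 41: 1477 ≡ 1; 1^35 ≡ 1 (mod 41).
Combine by CRT: x ≡ 30 (mod 73), x ≡ 1 (mod 41) ⇒ x ≡ 1928 (mod 2993).

1928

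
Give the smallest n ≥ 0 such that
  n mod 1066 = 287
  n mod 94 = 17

19475

gcd(1066, 94) = 2 and 2 | (17 − 287), so the pair is consistent; merging gives n ≡ 19475 (mod 50102), where 50102 = lcm(1066, 94).
The solution is unique modulo lcm(1066, 94) = 50102.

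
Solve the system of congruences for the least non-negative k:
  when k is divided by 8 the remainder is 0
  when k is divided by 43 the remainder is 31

Combine the congruences pairwise.
From k ≡ 0 (mod 8) write k = 0 + 8t. Substituting into k ≡ 31 (mod 43) gives 8t ≡ 31 (mod 43), and since 8⁻¹ ≡ 27 (mod 43), t ≡ 20. Hence k ≡ 0 + 8·20 = 160 (mod 344).

160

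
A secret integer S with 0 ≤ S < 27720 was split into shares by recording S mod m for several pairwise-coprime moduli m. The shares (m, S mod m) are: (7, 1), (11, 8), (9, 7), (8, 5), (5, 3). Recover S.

1933

Combine the congruences pairwise.
From S ≡ 1 (mod 7) write S = 1 + 7t. Substituting into S ≡ 8 (mod 11) gives 7t ≡ 7 (mod 11), and since 7⁻¹ ≡ 8 (mod 11), t ≡ 1. Hence S ≡ 1 + 7·1 = 8 (mod 77).
From S ≡ 8 (mod 77) write S = 8 + 77t. Substituting into S ≡ 7 (mod 9) gives 77t ≡ 8 (mod 9), and since 5⁻¹ ≡ 2 (mod 9), t ≡ 7. Hence S ≡ 8 + 77·7 = 547 (mod 693).
From S ≡ 547 (mod 693) write S = 547 + 693t. Substituting into S ≡ 5 (mod 8) gives 693t ≡ 2 (mod 8), and since 5⁻¹ ≡ 5 (mod 8), t ≡ 2. Hence S ≡ 547 + 693·2 = 1933 (mod 5544).
From S ≡ 1933 (mod 5544) write S = 1933 + 5544t. Substituting into S ≡ 3 (mod 5) gives 5544t ≡ 0 (mod 5), and since 4⁻¹ ≡ 4 (mod 5), t ≡ 0. Hence S ≡ 1933 + 5544·0 = 1933 (mod 27720).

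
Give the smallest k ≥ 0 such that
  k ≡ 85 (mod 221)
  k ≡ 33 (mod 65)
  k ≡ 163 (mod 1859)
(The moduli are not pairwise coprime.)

102408

gcd(221, 65) = 13 and 13 | (33 − 85), so the pair is consistent; merging gives k ≡ 748 (mod 1105), where 1105 = lcm(221, 65).
gcd(1105, 1859) = 13 and 13 | (163 − 748), so the pair is consistent; merging gives k ≡ 102408 (mod 158015), where 158015 = lcm(1105, 1859).
The solution is unique modulo lcm(221, 65, 1859) = 158015.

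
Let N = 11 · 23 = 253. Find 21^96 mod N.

Mod 11: 21 ≡ 10; by Fermat, exponent reduces to 96 mod 10 = 6; 10^6 ≡ 1 (mod 11).
Mod 23: 21 ≡ 21; by Fermat, exponent reduces to 96 mod 22 = 8; 21^8 ≡ 3 (mod 23).
Combine by CRT: x ≡ 1 (mod 11), x ≡ 3 (mod 23) ⇒ x ≡ 210 (mod 253).

210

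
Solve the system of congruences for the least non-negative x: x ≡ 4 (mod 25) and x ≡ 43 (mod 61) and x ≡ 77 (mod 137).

102279

From x ≡ 4 (mod 25) write x = 4 + 25t. Substituting into x ≡ 43 (mod 61) gives 25t ≡ 39 (mod 61), and since 25⁻¹ ≡ 22 (mod 61), t ≡ 4. Hence x ≡ 4 + 25·4 = 104 (mod 1525).
From x ≡ 104 (mod 1525) write x = 104 + 1525t. Substituting into x ≡ 77 (mod 137) gives 1525t ≡ 110 (mod 137), and since 18⁻¹ ≡ 99 (mod 137), t ≡ 67. Hence x ≡ 104 + 1525·67 = 102279 (mod 208925).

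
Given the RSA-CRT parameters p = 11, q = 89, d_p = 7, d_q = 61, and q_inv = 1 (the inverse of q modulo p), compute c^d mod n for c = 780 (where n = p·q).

307

m₁ = c^(d_p) mod p: c ≡ 10 (mod 11), and 10^7 mod 11 = 10.
m₂ = c^(d_q) mod q: c ≡ 68 (mod 89), and 68^61 mod 89 = 40.
h = q_inv·(m₁ − m₂) mod p = 1·(10 − 40) mod 11 = 3.
m = m₂ + h·q = 40 + 3·89 = 307.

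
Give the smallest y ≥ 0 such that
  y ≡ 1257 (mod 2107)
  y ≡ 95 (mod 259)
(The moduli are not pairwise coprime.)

Combine the congruences pairwise.
gcd(2107, 259) = 7 and 7 | (95 − 1257), so the pair is consistent; merging gives y ≡ 56039 (mod 77959), where 77959 = lcm(2107, 259).
The solution is unique modulo lcm(2107, 259) = 77959.

56039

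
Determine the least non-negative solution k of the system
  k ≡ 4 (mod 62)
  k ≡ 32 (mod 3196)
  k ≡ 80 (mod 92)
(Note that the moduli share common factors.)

gcd(62, 3196) = 2 and 2 | (32 − 4), so the pair is consistent; merging gives k ≡ 3228 (mod 99076), where 99076 = lcm(62, 3196).
gcd(99076, 92) = 4 and 4 | (80 − 3228), so the pair is consistent; merging gives k ≡ 1390292 (mod 2278748), where 2278748 = lcm(99076, 92).
The solution is unique modulo lcm(62, 3196, 92) = 2278748.

1390292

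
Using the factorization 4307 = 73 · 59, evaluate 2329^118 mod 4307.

Mod 73: 2329 ≡ 66; by Fermat, exponent reduces to 118 mod 72 = 46; 66^46 ≡ 3 (mod 73).
Mod 59: 2329 ≡ 28; by Fermat, exponent reduces to 118 mod 58 = 2; 28^2 ≡ 17 (mod 59).
Combine by CRT: x ≡ 3 (mod 73), x ≡ 17 (mod 59) ⇒ x ≡ 76 (mod 4307).

76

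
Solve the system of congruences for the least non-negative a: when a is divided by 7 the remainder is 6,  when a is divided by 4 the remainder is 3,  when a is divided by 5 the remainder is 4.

The moduli are pairwise coprime; N = 7·4·5 = 140.
N/7 = 20; 20 ≡ 6 (mod 7); 6·6 ≡ 1, so inverse 6.
N/4 = 35; 35 ≡ 3 (mod 4); 3·3 ≡ 1, so inverse 3.
N/5 = 28; 28 ≡ 3 (mod 5); 3·2 ≡ 1, so inverse 2.
a ≡ 6·20·6 + 3·35·3 + 4·28·2 = 1259.
1259 mod 140 = 139.

139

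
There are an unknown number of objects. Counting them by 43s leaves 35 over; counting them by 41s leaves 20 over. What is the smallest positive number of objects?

Combine the congruences pairwise.
From N ≡ 35 (mod 43) write N = 35 + 43t. Substituting into N ≡ 20 (mod 41) gives 43t ≡ 26 (mod 41), and since 2⁻¹ ≡ 21 (mod 41), t ≡ 13. Hence N ≡ 35 + 43·13 = 594 (mod 1763).

594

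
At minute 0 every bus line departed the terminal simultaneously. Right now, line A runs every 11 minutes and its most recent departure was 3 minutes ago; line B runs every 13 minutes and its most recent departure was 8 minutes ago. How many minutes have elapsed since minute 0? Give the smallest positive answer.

47

Combine the congruences pairwise.
From t ≡ 3 (mod 11) write t = 3 + 11s. Substituting into t ≡ 8 (mod 13) gives 11s ≡ 5 (mod 13), and since 11⁻¹ ≡ 6 (mod 13), s ≡ 4. Hence t ≡ 3 + 11·4 = 47 (mod 143).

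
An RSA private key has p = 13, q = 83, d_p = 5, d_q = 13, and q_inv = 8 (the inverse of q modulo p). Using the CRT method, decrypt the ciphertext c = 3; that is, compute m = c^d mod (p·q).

m₁ = c^(d_p) mod p: c ≡ 3 (mod 13), and 3^5 mod 13 = 9.
m₂ = c^(d_q) mod q: c ≡ 3 (mod 83), and 3^13 mod 83 = 59.
h = q_inv·(m₁ − m₂) mod p = 8·(9 − 59) mod 13 = 3.
m = m₂ + h·q = 59 + 3·83 = 308.

308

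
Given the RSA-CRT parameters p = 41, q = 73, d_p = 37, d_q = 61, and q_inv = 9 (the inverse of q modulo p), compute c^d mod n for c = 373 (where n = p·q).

m₁ = c^(d_p) mod p: c ≡ 4 (mod 41), and 4^37 mod 41 = 25.
m₂ = c^(d_q) mod q: c ≡ 8 (mod 73), and 8^61 mod 73 = 8.
h = q_inv·(m₁ − m₂) mod p = 9·(25 − 8) mod 41 = 30.
m = m₂ + h·q = 8 + 30·73 = 2198.

2198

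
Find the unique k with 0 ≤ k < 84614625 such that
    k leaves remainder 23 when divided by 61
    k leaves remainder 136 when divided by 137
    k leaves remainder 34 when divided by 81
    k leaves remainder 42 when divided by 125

The moduli are pairwise coprime; N = 61·137·81·125 = 84614625.
N/61 = 1387125; 1387125 ≡ 46 (mod 61); 46·4 ≡ 1, so inverse 4.
N/137 = 617625; 617625 ≡ 29 (mod 137); 29·52 ≡ 1, so inverse 52.
N/81 = 1044625; 1044625 ≡ 49 (mod 81); 49·43 ≡ 1, so inverse 43.
N/125 = 676917; 676917 ≡ 42 (mod 125); 42·3 ≡ 1, so inverse 3.
k ≡ 23·1387125·4 + 136·617625·52 + 34·1044625·43 + 42·676917·3 = 6107992792.
6107992792 mod 84614625 = 15739792.

15739792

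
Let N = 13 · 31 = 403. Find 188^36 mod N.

Mod 13: 188 ≡ 6; since 12 | 36, by Fermat 6^36 ≡ 1 (mod 13).
Mod 31: 188 ≡ 2; by Fermat, exponent reduces to 36 mod 30 = 6; 2^6 ≡ 2 (mod 31).
Combine by CRT: x ≡ 1 (mod 13), x ≡ 2 (mod 31) ⇒ x ≡ 157 (mod 403).

157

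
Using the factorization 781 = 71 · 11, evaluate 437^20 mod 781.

Mod 71: 437 ≡ 11; 11^20 ≡ 30 (mod 71).
Mod 11: 437 ≡ 8; since 10 | 20, by Fermat 8^20 ≡ 1 (mod 11).
Combine by CRT: x ≡ 30 (mod 71), x ≡ 1 (mod 11) ⇒ x ≡ 243 (mod 781).

243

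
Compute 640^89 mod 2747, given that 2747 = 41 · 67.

Mod 41: 640 ≡ 25; by Fermat, exponent reduces to 89 mod 40 = 9; 25^9 ≡ 23 (mod 41).
Mod 67: 640 ≡ 37; by Fermat, exponent reduces to 89 mod 66 = 23; 37^23 ≡ 29 (mod 67).
Combine by CRT: x ≡ 23 (mod 41), x ≡ 29 (mod 67) ⇒ x ≡ 1704 (mod 2747).

1704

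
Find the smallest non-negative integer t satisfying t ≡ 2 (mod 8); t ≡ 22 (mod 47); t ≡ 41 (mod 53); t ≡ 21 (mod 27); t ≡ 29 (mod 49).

From t ≡ 2 (mod 8) write t = 2 + 8s. Substituting into t ≡ 22 (mod 47) gives 8s ≡ 20 (mod 47), and since 8⁻¹ ≡ 6 (mod 47), s ≡ 26. Hence t ≡ 2 + 8·26 = 210 (mod 376).
From t ≡ 210 (mod 376) write t = 210 + 376s. Substituting into t ≡ 41 (mod 53) gives 376s ≡ 43 (mod 53), and since 5⁻¹ ≡ 32 (mod 53), s ≡ 51. Hence t ≡ 210 + 376·51 = 19386 (mod 19928).
From t ≡ 19386 (mod 19928) write t = 19386 + 19928s. Substituting into t ≡ 21 (mod 27) gives 19928s ≡ 21 (mod 27), and since 2⁻¹ ≡ 14 (mod 27), s ≡ 24. Hence t ≡ 19386 + 19928·24 = 497658 (mod 538056).
From t ≡ 497658 (mod 538056) write t = 497658 + 538056s. Substituting into t ≡ 29 (mod 49) gives 538056s ≡ 15 (mod 49), and since 36⁻¹ ≡ 15 (mod 49), s ≡ 29. Hence t ≡ 497658 + 538056·29 = 16101282 (mod 26364744).

16101282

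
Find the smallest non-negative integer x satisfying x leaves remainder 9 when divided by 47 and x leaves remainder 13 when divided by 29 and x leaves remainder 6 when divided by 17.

The moduli are pairwise coprime; N = 47·29·17 = 23171.
N/47 = 493; 493 ≡ 23 (mod 47); 23·45 ≡ 1, so inverse 45.
N/29 = 799; 799 ≡ 16 (mod 29); 16·20 ≡ 1, so inverse 20.
N/17 = 1363; 1363 ≡ 3 (mod 17); 3·6 ≡ 1, so inverse 6.
x ≡ 9·493·45 + 13·799·20 + 6·1363·6 = 456473.
456473 mod 23171 = 16224.

16224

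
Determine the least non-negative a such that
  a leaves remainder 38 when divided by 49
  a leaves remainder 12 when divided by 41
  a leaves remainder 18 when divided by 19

The moduli are pairwise coprime; N = 49·41·19 = 38171.
N/49 = 779; 779 ≡ 44 (mod 49); 44·39 ≡ 1, so inverse 39.
N/41 = 931; 931 ≡ 29 (mod 41); 29·17 ≡ 1, so inverse 17.
N/19 = 2009; 2009 ≡ 14 (mod 19); 14·15 ≡ 1, so inverse 15.
a ≡ 38·779·39 + 12·931·17 + 18·2009·15 = 1886832.
1886832 mod 38171 = 16453.

16453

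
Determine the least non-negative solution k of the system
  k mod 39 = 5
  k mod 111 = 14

902

gcd(39, 111) = 3 and 3 | (14 − 5), so the pair is consistent; merging gives k ≡ 902 (mod 1443), where 1443 = lcm(39, 111).
The solution is unique modulo lcm(39, 111) = 1443.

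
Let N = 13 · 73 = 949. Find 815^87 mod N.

508

Mod 13: 815 ≡ 9; by Fermat, exponent reduces to 87 mod 12 = 3; 9^3 ≡ 1 (mod 13).
Mod 73: 815 ≡ 12; by Fermat, exponent reduces to 87 mod 72 = 15; 12^15 ≡ 70 (mod 73).
Combine by CRT: x ≡ 1 (mod 13), x ≡ 70 (mod 73) ⇒ x ≡ 508 (mod 949).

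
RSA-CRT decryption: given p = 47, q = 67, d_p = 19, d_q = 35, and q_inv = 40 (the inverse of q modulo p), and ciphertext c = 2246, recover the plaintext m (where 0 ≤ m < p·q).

m₁ = c^(d_p) mod p: c ≡ 37 (mod 47), and 37^19 mod 47 = 17.
m₂ = c^(d_q) mod q: c ≡ 35 (mod 67), and 35^35 mod 67 = 19.
h = q_inv·(m₁ − m₂) mod p = 40·(17 − 19) mod 47 = 14.
m = m₂ + h·q = 19 + 14·67 = 957.

957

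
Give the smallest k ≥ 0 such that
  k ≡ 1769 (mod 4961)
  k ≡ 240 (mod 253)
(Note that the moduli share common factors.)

gcd(4961, 253) = 11 and 11 | (240 − 1769), so the pair is consistent; merging gives k ≡ 91067 (mod 114103), where 114103 = lcm(4961, 253).
The solution is unique modulo lcm(4961, 253) = 114103.

91067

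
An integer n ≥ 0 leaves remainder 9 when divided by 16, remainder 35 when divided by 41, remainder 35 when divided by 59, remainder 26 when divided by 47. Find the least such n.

The moduli are pairwise coprime; M = 16·41·59·47 = 1819088.
M/16 = 113693; 113693 ≡ 13 (mod 16); 13·5 ≡ 1, so inverse 5.
M/41 = 44368; 44368 ≡ 6 (mod 41); 6·7 ≡ 1, so inverse 7.
M/59 = 30832; 30832 ≡ 34 (mod 59); 34·33 ≡ 1, so inverse 33.
M/47 = 38704; 38704 ≡ 23 (mod 47); 23·45 ≡ 1, so inverse 45.
n ≡ 9·113693·5 + 35·44368·7 + 35·30832·33 + 26·38704·45 = 96880985.
96880985 mod 1819088 = 469321.

469321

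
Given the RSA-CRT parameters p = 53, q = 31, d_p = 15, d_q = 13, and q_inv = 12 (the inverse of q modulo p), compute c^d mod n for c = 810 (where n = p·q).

m₁ = c^(d_p) mod p: c ≡ 15 (mod 53), and 15^15 mod 53 = 13.
m₂ = c^(d_q) mod q: c ≡ 4 (mod 31), and 4^13 mod 31 = 2.
h = q_inv·(m₁ − m₂) mod p = 12·(13 − 2) mod 53 = 26.
m = m₂ + h·q = 2 + 26·31 = 808.

808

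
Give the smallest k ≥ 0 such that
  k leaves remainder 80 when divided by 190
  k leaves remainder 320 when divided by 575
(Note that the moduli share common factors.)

gcd(190, 575) = 5 and 5 | (320 − 80), so the pair is consistent; merging gives k ≡ 16420 (mod 21850), where 21850 = lcm(190, 575).
The solution is unique modulo lcm(190, 575) = 21850.

16420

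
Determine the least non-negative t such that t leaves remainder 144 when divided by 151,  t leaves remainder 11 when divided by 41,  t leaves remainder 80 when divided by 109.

From t ≡ 144 (mod 151) write t = 144 + 151s. Substituting into t ≡ 11 (mod 41) gives 151s ≡ 31 (mod 41), and since 28⁻¹ ≡ 22 (mod 41), s ≡ 26. Hence t ≡ 144 + 151·26 = 4070 (mod 6191).
From t ≡ 4070 (mod 6191) write t = 4070 + 6191s. Substituting into t ≡ 80 (mod 109) gives 6191s ≡ 43 (mod 109), and since 87⁻¹ ≡ 104 (mod 109), s ≡ 3. Hence t ≡ 4070 + 6191·3 = 22643 (mod 674819).

22643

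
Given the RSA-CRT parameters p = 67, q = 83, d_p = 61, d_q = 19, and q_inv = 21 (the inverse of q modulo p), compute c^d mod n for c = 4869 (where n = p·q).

m₁ = c^(d_p) mod p: c ≡ 45 (mod 67), and 45^61 mod 67 = 42.
m₂ = c^(d_q) mod q: c ≡ 55 (mod 83), and 55^19 mod 83 = 39.
h = q_inv·(m₁ − m₂) mod p = 21·(42 − 39) mod 67 = 63.
m = m₂ + h·q = 39 + 63·83 = 5268.

5268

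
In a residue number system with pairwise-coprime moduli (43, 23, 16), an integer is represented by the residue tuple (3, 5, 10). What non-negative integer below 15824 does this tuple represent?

2282

The moduli are pairwise coprime; N = 43·23·16 = 15824.
N/43 = 368; 368 ≡ 24 (mod 43); 24·9 ≡ 1, so inverse 9.
N/23 = 688; 688 ≡ 21 (mod 23); 21·11 ≡ 1, so inverse 11.
N/16 = 989; 989 ≡ 13 (mod 16); 13·5 ≡ 1, so inverse 5.
x ≡ 3·368·9 + 5·688·11 + 10·989·5 = 97226.
97226 mod 15824 = 2282.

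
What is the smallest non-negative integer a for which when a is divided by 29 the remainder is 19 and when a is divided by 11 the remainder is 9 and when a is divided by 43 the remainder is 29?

889

Combine the congruences pairwise.
From a ≡ 19 (mod 29) write a = 19 + 29t. Substituting into a ≡ 9 (mod 11) gives 29t ≡ 1 (mod 11), and since 7⁻¹ ≡ 8 (mod 11), t ≡ 8. Hence a ≡ 19 + 29·8 = 251 (mod 319).
From a ≡ 251 (mod 319) write a = 251 + 319t. Substituting into a ≡ 29 (mod 43) gives 319t ≡ 36 (mod 43), and since 18⁻¹ ≡ 12 (mod 43), t ≡ 2. Hence a ≡ 251 + 319·2 = 889 (mod 13717).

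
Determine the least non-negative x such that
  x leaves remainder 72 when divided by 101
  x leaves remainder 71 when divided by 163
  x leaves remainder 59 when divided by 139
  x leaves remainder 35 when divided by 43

From x ≡ 72 (mod 101) write x = 72 + 101t. Substituting into x ≡ 71 (mod 163) gives 101t ≡ 162 (mod 163), and since 101⁻¹ ≡ 92 (mod 163), t ≡ 71. Hence x ≡ 72 + 101·71 = 7243 (mod 16463).
From x ≡ 7243 (mod 16463) write x = 7243 + 16463t. Substituting into x ≡ 59 (mod 139) gives 16463t ≡ 44 (mod 139), and since 61⁻¹ ≡ 98 (mod 139), t ≡ 3. Hence x ≡ 7243 + 16463·3 = 56632 (mod 2288357).
From x ≡ 56632 (mod 2288357) write x = 56632 + 2288357t. Substituting into x ≡ 35 (mod 43) gives 2288357t ≡ 34 (mod 43), and since 26⁻¹ ≡ 5 (mod 43), t ≡ 41. Hence x ≡ 56632 + 2288357·41 = 93879269 (mod 98399351).

93879269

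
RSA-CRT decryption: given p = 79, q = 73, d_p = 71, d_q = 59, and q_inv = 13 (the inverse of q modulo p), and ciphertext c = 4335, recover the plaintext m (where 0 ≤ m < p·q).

m₁ = c^(d_p) mod p: c ≡ 69 (mod 79), and 69^71 mod 79 = 61.
m₂ = c^(d_q) mod q: c ≡ 28 (mod 73), and 28^59 mod 73 = 31.
h = q_inv·(m₁ − m₂) mod p = 13·(61 − 31) mod 79 = 74.
m = m₂ + h·q = 31 + 74·73 = 5433.

5433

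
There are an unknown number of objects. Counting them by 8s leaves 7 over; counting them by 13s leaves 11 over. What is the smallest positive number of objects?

Combine the congruences pairwise.
From N ≡ 7 (mod 8) write N = 7 + 8t. Substituting into N ≡ 11 (mod 13) gives 8t ≡ 4 (mod 13), and since 8⁻¹ ≡ 5 (mod 13), t ≡ 7. Hence N ≡ 7 + 8·7 = 63 (mod 104).

63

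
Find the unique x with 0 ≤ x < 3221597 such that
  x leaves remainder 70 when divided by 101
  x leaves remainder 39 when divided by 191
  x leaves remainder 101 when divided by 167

The moduli are pairwise coprime; N = 101·191·167 = 3221597.
N/101 = 31897; 31897 ≡ 82 (mod 101); 82·85 ≡ 1, so inverse 85.
N/191 = 16867; 16867 ≡ 59 (mod 191); 59·68 ≡ 1, so inverse 68.
N/167 = 19291; 19291 ≡ 86 (mod 167); 86·134 ≡ 1, so inverse 134.
x ≡ 70·31897·85 + 39·16867·68 + 101·19291·134 = 495602828.
495602828 mod 3221597 = 2698487.

2698487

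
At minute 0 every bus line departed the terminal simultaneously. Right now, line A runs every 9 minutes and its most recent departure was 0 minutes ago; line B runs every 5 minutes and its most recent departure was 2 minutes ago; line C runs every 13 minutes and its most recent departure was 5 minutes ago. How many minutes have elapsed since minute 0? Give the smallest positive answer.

252

The moduli are pairwise coprime; N = 9·5·13 = 585.
N/9 = 65; 65 ≡ 2 (mod 9); 2·5 ≡ 1, so inverse 5.
N/5 = 117; 117 ≡ 2 (mod 5); 2·3 ≡ 1, so inverse 3.
N/13 = 45; 45 ≡ 6 (mod 13); 6·11 ≡ 1, so inverse 11.
t ≡ 0·65·5 + 2·117·3 + 5·45·11 = 3177.
3177 mod 585 = 252.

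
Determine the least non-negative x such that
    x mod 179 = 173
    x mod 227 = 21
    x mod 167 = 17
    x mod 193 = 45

1009006168

The moduli are pairwise coprime; N = 179·227·167·193 = 1309642223.
N/179 = 7316437; 7316437 ≡ 170 (mod 179); 170·159 ≡ 1, so inverse 159.
N/227 = 5769349; 5769349 ≡ 144 (mod 227); 144·134 ≡ 1, so inverse 134.
N/167 = 7842169; 7842169 ≡ 16 (mod 167); 16·94 ≡ 1, so inverse 94.
N/193 = 6785711; 6785711 ≡ 24 (mod 193); 24·185 ≡ 1, so inverse 185.
x ≡ 173·7316437·159 + 21·5769349·134 + 17·7842169·94 + 45·6785711·185 = 286511010782.
286511010782 mod 1309642223 = 1009006168.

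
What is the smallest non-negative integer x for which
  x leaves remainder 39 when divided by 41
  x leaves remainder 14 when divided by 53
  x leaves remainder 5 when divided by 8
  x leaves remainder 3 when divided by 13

From x ≡ 39 (mod 41) write x = 39 + 41t. Substituting into x ≡ 14 (mod 53) gives 41t ≡ 28 (mod 53), and since 41⁻¹ ≡ 22 (mod 53), t ≡ 33. Hence x ≡ 39 + 41·33 = 1392 (mod 2173).
From x ≡ 1392 (mod 2173) write x = 1392 + 2173t. Substituting into x ≡ 5 (mod 8) gives 2173t ≡ 5 (mod 8), and since 5⁻¹ ≡ 5 (mod 8), t ≡ 1. Hence x ≡ 1392 + 2173·1 = 3565 (mod 17384).
From x ≡ 3565 (mod 17384) write x = 3565 + 17384t. Substituting into x ≡ 3 (mod 13) gives 17384t ≡ 0 (mod 13), and since 3⁻¹ ≡ 9 (mod 13), t ≡ 0. Hence x ≡ 3565 + 17384·0 = 3565 (mod 225992).

3565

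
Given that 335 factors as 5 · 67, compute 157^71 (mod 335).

323

Mod 5: 157 ≡ 2; by Fermat, exponent reduces to 71 mod 4 = 3; 2^3 ≡ 3 (mod 5).
Mod 67: 157 ≡ 23; by Fermat, exponent reduces to 71 mod 66 = 5; 23^5 ≡ 55 (mod 67).
Combine by CRT: x ≡ 3 (mod 5), x ≡ 55 (mod 67) ⇒ x ≡ 323 (mod 335).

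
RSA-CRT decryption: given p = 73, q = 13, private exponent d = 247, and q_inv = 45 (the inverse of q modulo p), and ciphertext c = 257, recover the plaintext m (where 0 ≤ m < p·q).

634

d_p = d mod (p−1) = 247 mod 72 = 31; d_q = d mod (q−1) = 7.
m₁ = c^(d_p) mod p: c ≡ 38 (mod 73), and 38^31 mod 73 = 50.
m₂ = c^(d_q) mod q: c ≡ 10 (mod 13), and 10^7 mod 13 = 10.
h = q_inv·(m₁ − m₂) mod p = 45·(50 − 10) mod 73 = 48.
m = m₂ + h·q = 10 + 48·13 = 634.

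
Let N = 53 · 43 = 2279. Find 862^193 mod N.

1661

Mod 53: 862 ≡ 14; by Fermat, exponent reduces to 193 mod 52 = 37; 14^37 ≡ 18 (mod 53).
Mod 43: 862 ≡ 2; by Fermat, exponent reduces to 193 mod 42 = 25; 2^25 ≡ 27 (mod 43).
Combine by CRT: x ≡ 18 (mod 53), x ≡ 27 (mod 43) ⇒ x ≡ 1661 (mod 2279).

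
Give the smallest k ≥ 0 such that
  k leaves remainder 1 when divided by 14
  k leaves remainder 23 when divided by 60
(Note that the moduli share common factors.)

gcd(14, 60) = 2 and 2 | (23 − 1), so the pair is consistent; merging gives k ≡ 323 (mod 420), where 420 = lcm(14, 60).
The solution is unique modulo lcm(14, 60) = 420.

323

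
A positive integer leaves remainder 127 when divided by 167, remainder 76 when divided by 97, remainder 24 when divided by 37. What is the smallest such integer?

169632

From m ≡ 127 (mod 167) write m = 127 + 167t. Substituting into m ≡ 76 (mod 97) gives 167t ≡ 46 (mod 97), and since 70⁻¹ ≡ 79 (mod 97), t ≡ 45. Hence m ≡ 127 + 167·45 = 7642 (mod 16199).
From m ≡ 7642 (mod 16199) write m = 7642 + 16199t. Substituting into m ≡ 24 (mod 37) gives 16199t ≡ 4 (mod 37), and since 30⁻¹ ≡ 21 (mod 37), t ≡ 10. Hence m ≡ 7642 + 16199·10 = 169632 (mod 599363).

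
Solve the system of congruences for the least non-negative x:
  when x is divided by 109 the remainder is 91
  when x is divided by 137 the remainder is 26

1944

From x ≡ 91 (mod 109) write x = 91 + 109t. Substituting into x ≡ 26 (mod 137) gives 109t ≡ 72 (mod 137), and since 109⁻¹ ≡ 44 (mod 137), t ≡ 17. Hence x ≡ 91 + 109·17 = 1944 (mod 14933).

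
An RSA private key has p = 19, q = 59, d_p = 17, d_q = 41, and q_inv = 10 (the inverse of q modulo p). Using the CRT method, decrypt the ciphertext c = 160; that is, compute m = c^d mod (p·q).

m₁ = c^(d_p) mod p: c ≡ 8 (mod 19), and 8^17 mod 19 = 12.
m₂ = c^(d_q) mod q: c ≡ 42 (mod 59), and 42^41 mod 59 = 13.
h = q_inv·(m₁ − m₂) mod p = 10·(12 − 13) mod 19 = 9.
m = m₂ + h·q = 13 + 9·59 = 544.

544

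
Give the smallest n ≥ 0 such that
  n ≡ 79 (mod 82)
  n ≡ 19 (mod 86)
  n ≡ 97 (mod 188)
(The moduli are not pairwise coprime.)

gcd(82, 86) = 2 and 2 | (19 − 79), so the pair is consistent; merging gives n ≡ 1309 (mod 3526), where 3526 = lcm(82, 86).
gcd(3526, 188) = 2 and 2 | (97 − 1309), so the pair is consistent; merging gives n ≡ 36569 (mod 331444), where 331444 = lcm(3526, 188).
The solution is unique modulo lcm(82, 86, 188) = 331444.

36569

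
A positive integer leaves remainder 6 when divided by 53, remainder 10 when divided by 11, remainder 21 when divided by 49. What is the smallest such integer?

The moduli are pairwise coprime; N = 53·11·49 = 28567.
N/53 = 539; 539 ≡ 9 (mod 53); 9·6 ≡ 1, so inverse 6.
N/11 = 2597; 2597 ≡ 1 (mod 11), inverse 1.
N/49 = 583; 583 ≡ 44 (mod 49); 44·39 ≡ 1, so inverse 39.
x ≡ 6·539·6 + 10·2597·1 + 21·583·39 = 522851.
522851 mod 28567 = 8645.

8645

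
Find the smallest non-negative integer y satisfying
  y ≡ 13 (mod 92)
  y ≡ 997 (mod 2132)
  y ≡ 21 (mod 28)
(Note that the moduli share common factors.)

gcd(92, 2132) = 4 and 4 | (997 − 13), so the pair is consistent; merging gives y ≡ 41505 (mod 49036), where 49036 = lcm(92, 2132).
gcd(49036, 28) = 4 and 4 | (21 − 41505), so the pair is consistent; merging gives y ≡ 286685 (mod 343252), where 343252 = lcm(49036, 28).
The solution is unique modulo lcm(92, 2132, 28) = 343252.

286685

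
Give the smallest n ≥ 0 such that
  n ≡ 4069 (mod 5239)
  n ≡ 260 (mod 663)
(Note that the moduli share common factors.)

150761

gcd(5239, 663) = 13 and 13 | (260 − 4069), so the pair is consistent; merging gives n ≡ 150761 (mod 267189), where 267189 = lcm(5239, 663).
The solution is unique modulo lcm(5239, 663) = 267189.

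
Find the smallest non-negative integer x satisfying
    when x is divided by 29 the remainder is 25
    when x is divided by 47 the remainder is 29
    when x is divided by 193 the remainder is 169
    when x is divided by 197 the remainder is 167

The moduli are pairwise coprime; N = 29·47·193·197 = 51822623.
N/29 = 1786987; 1786987 ≡ 7 (mod 29); 7·25 ≡ 1, so inverse 25.
N/47 = 1102609; 1102609 ≡ 36 (mod 47); 36·17 ≡ 1, so inverse 17.
N/193 = 268511; 268511 ≡ 48 (mod 193); 48·189 ≡ 1, so inverse 189.
N/197 = 263059; 263059 ≡ 64 (mod 197); 64·157 ≡ 1, so inverse 157.
x ≡ 25·1786987·25 + 29·1102609·17 + 169·268511·189 + 167·263059·157 = 17134106884.
17134106884 mod 51822623 = 32641294.

32641294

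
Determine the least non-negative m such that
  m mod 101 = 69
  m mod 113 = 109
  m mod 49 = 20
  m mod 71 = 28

38092522

The moduli are pairwise coprime; N = 101·113·49·71 = 39705827.
N/101 = 393127; 393127 ≡ 35 (mod 101); 35·26 ≡ 1, so inverse 26.
N/113 = 351379; 351379 ≡ 62 (mod 113); 62·31 ≡ 1, so inverse 31.
N/49 = 810323; 810323 ≡ 10 (mod 49); 10·5 ≡ 1, so inverse 5.
N/71 = 559237; 559237 ≡ 41 (mod 71); 41·26 ≡ 1, so inverse 26.
m ≡ 69·393127·26 + 109·351379·31 + 20·810323·5 + 28·559237·26 = 2380736315.
2380736315 mod 39705827 = 38092522.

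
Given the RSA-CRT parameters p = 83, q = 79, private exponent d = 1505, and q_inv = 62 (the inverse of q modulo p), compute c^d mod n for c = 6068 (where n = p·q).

2704

d_p = d mod (p−1) = 1505 mod 82 = 29; d_q = d mod (q−1) = 23.
m₁ = c^(d_p) mod p: c ≡ 9 (mod 83), and 9^29 mod 83 = 48.
m₂ = c^(d_q) mod q: c ≡ 64 (mod 79), and 64^23 mod 79 = 18.
h = q_inv·(m₁ − m₂) mod p = 62·(48 − 18) mod 83 = 34.
m = m₂ + h·q = 18 + 34·79 = 2704.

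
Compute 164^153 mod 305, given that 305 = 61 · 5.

Mod 61: 164 ≡ 42; by Fermat, exponent reduces to 153 mod 60 = 33; 42^33 ≡ 34 (mod 61).
Mod 5: 164 ≡ 4; by Fermat, exponent reduces to 153 mod 4 = 1; 4^1 ≡ 4 (mod 5).
Combine by CRT: x ≡ 34 (mod 61), x ≡ 4 (mod 5) ⇒ x ≡ 34 (mod 305).

34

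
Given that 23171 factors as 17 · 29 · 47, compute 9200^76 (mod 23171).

Mod 17: 9200 ≡ 3; by Fermat, exponent reduces to 76 mod 16 = 12; 3^12 ≡ 4 (mod 17).
Mod 29: 9200 ≡ 7; by Fermat, exponent reduces to 76 mod 28 = 20; 7^20 ≡ 25 (mod 29).
Mod 47: 9200 ≡ 35; by Fermat, exponent reduces to 76 mod 46 = 30; 35^30 ≡ 42 (mod 47).
Combine by CRT: x ≡ 4 (mod 17), x ≡ 25 (mod 29), x ≡ 42 (mod 47) ⇒ x ≡ 20064 (mod 23171).

20064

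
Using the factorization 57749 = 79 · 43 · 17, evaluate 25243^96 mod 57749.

17426

Mod 79: 25243 ≡ 42; by Fermat, exponent reduces to 96 mod 78 = 18; 42^18 ≡ 46 (mod 79).
Mod 43: 25243 ≡ 2; by Fermat, exponent reduces to 96 mod 42 = 12; 2^12 ≡ 11 (mod 43).
Mod 17: 25243 ≡ 15; since 16 | 96, by Fermat 15^96 ≡ 1 (mod 17).
Combine by CRT: x ≡ 46 (mod 79), x ≡ 11 (mod 43), x ≡ 1 (mod 17) ⇒ x ≡ 17426 (mod 57749).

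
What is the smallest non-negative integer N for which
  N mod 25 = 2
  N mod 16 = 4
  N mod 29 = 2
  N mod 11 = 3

The moduli are pairwise coprime; M = 25·16·29·11 = 127600.
M/25 = 5104; 5104 ≡ 4 (mod 25); 4·19 ≡ 1, so inverse 19.
M/16 = 7975; 7975 ≡ 7 (mod 16); 7·7 ≡ 1, so inverse 7.
M/29 = 4400; 4400 ≡ 21 (mod 29); 21·18 ≡ 1, so inverse 18.
M/11 = 11600; 11600 ≡ 6 (mod 11); 6·2 ≡ 1, so inverse 2.
N ≡ 2·5104·19 + 4·7975·7 + 2·4400·18 + 3·11600·2 = 645252.
645252 mod 127600 = 7252.

7252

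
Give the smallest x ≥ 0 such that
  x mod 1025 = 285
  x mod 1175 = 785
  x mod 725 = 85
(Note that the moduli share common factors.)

366210

Combine the congruences pairwise.
gcd(1025, 1175) = 25 and 25 | (785 − 285), so the pair is consistent; merging gives x ≡ 28985 (mod 48175), where 48175 = lcm(1025, 1175).
gcd(48175, 725) = 25 and 25 | (85 − 28985), so the pair is consistent; merging gives x ≡ 366210 (mod 1397075), where 1397075 = lcm(48175, 725).
The solution is unique modulo lcm(1025, 1175, 725) = 1397075.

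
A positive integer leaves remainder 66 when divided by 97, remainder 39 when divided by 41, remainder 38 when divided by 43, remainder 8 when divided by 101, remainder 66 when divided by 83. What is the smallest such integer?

1406767398

The moduli are pairwise coprime; N = 97·41·43·101·83 = 1433585213.
N/97 = 14779229; 14779229 ≡ 18 (mod 97); 18·27 ≡ 1, so inverse 27.
N/41 = 34965493; 34965493 ≡ 37 (mod 41); 37·10 ≡ 1, so inverse 10.
N/43 = 33339191; 33339191 ≡ 1 (mod 43), inverse 1.
N/101 = 14193913; 14193913 ≡ 80 (mod 101); 80·24 ≡ 1, so inverse 24.
N/83 = 17272111; 17272111 ≡ 60 (mod 83); 60·18 ≡ 1, so inverse 18.
a ≡ 66·14779229·27 + 39·34965493·10 + 38·33339191·1 + 8·14193913·24 + 66·17272111·18 = 64484516770.
64484516770 mod 1433585213 = 1406767398.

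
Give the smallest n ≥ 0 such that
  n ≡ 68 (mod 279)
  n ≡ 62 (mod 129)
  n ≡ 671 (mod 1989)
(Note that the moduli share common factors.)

gcd(279, 129) = 3 and 3 | (62 − 68), so the pair is consistent; merging gives n ≡ 3416 (mod 11997), where 11997 = lcm(279, 129).
gcd(11997, 1989) = 9 and 9 | (671 − 3416), so the pair is consistent; merging gives n ≡ 2510789 (mod 2651337), where 2651337 = lcm(11997, 1989).
The solution is unique modulo lcm(279, 129, 1989) = 2651337.

2510789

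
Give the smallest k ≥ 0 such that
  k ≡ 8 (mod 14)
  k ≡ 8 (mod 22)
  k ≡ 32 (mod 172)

8632

Combine the congruences pairwise.
gcd(14, 22) = 2 and 2 | (8 − 8), so the pair is consistent; merging gives k ≡ 8 (mod 154), where 154 = lcm(14, 22).
gcd(154, 172) = 2 and 2 | (32 − 8), so the pair is consistent; merging gives k ≡ 8632 (mod 13244), where 13244 = lcm(154, 172).
The solution is unique modulo lcm(14, 22, 172) = 13244.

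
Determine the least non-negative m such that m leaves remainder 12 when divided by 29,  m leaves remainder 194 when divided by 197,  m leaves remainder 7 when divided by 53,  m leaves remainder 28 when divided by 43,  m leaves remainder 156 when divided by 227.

2149815687

The moduli are pairwise coprime; N = 29·197·53·43·227 = 2955523429.
N/29 = 101914601; 101914601 ≡ 17 (mod 29); 17·12 ≡ 1, so inverse 12.
N/197 = 15002657; 15002657 ≡ 122 (mod 197); 122·21 ≡ 1, so inverse 21.
N/53 = 55764593; 55764593 ≡ 7 (mod 53); 7·38 ≡ 1, so inverse 38.
N/43 = 68733103; 68733103 ≡ 11 (mod 43); 11·4 ≡ 1, so inverse 4.
N/227 = 13019927; 13019927 ≡ 115 (mod 227); 115·152 ≡ 1, so inverse 152.
m ≡ 12·101914601·12 + 194·15002657·21 + 7·55764593·38 + 28·68733103·4 + 156·13019927·152 = 407056525460.
407056525460 mod 2955523429 = 2149815687.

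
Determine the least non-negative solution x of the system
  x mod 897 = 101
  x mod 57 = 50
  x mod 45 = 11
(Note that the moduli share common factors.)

gcd(897, 57) = 3 and 3 | (50 − 101), so the pair is consistent; merging gives x ≡ 9968 (mod 17043), where 17043 = lcm(897, 57).
gcd(17043, 45) = 3 and 3 | (11 − 9968), so the pair is consistent; merging gives x ≡ 27011 (mod 255645), where 255645 = lcm(17043, 45).
The solution is unique modulo lcm(897, 57, 45) = 255645.

27011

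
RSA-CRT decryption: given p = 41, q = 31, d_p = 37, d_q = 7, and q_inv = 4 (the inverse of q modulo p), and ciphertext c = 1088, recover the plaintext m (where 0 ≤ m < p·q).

m₁ = c^(d_p) mod p: c ≡ 22 (mod 41), and 22^37 mod 41 = 17.
m₂ = c^(d_q) mod q: c ≡ 3 (mod 31), and 3^7 mod 31 = 17.
h = q_inv·(m₁ − m₂) mod p = 4·(17 − 17) mod 41 = 0.
m = m₂ + h·q = 17 + 0·31 = 17.

17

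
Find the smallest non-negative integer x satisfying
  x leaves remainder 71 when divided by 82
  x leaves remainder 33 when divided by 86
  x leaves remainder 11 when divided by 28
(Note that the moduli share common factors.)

Combine the congruences pairwise.
gcd(82, 86) = 2 and 2 | (33 − 71), so the pair is consistent; merging gives x ≡ 2613 (mod 3526), where 3526 = lcm(82, 86).
gcd(3526, 28) = 2 and 2 | (11 − 2613), so the pair is consistent; merging gives x ≡ 48451 (mod 49364), where 49364 = lcm(3526, 28).
The solution is unique modulo lcm(82, 86, 28) = 49364.

48451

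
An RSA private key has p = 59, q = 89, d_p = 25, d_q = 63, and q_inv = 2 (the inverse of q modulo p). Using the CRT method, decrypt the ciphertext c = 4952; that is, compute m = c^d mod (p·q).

m₁ = c^(d_p) mod p: c ≡ 55 (mod 59), and 55^25 mod 59 = 56.
m₂ = c^(d_q) mod q: c ≡ 57 (mod 89), and 57^63 mod 89 = 50.
h = q_inv·(m₁ − m₂) mod p = 2·(56 − 50) mod 59 = 12.
m = m₂ + h·q = 50 + 12·89 = 1118.

1118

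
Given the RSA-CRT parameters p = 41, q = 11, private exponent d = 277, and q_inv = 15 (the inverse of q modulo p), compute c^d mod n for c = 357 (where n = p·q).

157

d_p = d mod (p−1) = 277 mod 40 = 37; d_q = d mod (q−1) = 7.
m₁ = c^(d_p) mod p: c ≡ 29 (mod 41), and 29^37 mod 41 = 34.
m₂ = c^(d_q) mod q: c ≡ 5 (mod 11), and 5^7 mod 11 = 3.
h = q_inv·(m₁ − m₂) mod p = 15·(34 − 3) mod 41 = 14.
m = m₂ + h·q = 3 + 14·11 = 157.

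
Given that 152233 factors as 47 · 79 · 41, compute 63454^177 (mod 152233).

87603

Mod 47: 63454 ≡ 4; by Fermat, exponent reduces to 177 mod 46 = 39; 4^39 ≡ 42 (mod 47).
Mod 79: 63454 ≡ 17; by Fermat, exponent reduces to 177 mod 78 = 21; 17^21 ≡ 71 (mod 79).
Mod 41: 63454 ≡ 27; by Fermat, exponent reduces to 177 mod 40 = 17; 27^17 ≡ 27 (mod 41).
Combine by CRT: x ≡ 42 (mod 47), x ≡ 71 (mod 79), x ≡ 27 (mod 41) ⇒ x ≡ 87603 (mod 152233).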